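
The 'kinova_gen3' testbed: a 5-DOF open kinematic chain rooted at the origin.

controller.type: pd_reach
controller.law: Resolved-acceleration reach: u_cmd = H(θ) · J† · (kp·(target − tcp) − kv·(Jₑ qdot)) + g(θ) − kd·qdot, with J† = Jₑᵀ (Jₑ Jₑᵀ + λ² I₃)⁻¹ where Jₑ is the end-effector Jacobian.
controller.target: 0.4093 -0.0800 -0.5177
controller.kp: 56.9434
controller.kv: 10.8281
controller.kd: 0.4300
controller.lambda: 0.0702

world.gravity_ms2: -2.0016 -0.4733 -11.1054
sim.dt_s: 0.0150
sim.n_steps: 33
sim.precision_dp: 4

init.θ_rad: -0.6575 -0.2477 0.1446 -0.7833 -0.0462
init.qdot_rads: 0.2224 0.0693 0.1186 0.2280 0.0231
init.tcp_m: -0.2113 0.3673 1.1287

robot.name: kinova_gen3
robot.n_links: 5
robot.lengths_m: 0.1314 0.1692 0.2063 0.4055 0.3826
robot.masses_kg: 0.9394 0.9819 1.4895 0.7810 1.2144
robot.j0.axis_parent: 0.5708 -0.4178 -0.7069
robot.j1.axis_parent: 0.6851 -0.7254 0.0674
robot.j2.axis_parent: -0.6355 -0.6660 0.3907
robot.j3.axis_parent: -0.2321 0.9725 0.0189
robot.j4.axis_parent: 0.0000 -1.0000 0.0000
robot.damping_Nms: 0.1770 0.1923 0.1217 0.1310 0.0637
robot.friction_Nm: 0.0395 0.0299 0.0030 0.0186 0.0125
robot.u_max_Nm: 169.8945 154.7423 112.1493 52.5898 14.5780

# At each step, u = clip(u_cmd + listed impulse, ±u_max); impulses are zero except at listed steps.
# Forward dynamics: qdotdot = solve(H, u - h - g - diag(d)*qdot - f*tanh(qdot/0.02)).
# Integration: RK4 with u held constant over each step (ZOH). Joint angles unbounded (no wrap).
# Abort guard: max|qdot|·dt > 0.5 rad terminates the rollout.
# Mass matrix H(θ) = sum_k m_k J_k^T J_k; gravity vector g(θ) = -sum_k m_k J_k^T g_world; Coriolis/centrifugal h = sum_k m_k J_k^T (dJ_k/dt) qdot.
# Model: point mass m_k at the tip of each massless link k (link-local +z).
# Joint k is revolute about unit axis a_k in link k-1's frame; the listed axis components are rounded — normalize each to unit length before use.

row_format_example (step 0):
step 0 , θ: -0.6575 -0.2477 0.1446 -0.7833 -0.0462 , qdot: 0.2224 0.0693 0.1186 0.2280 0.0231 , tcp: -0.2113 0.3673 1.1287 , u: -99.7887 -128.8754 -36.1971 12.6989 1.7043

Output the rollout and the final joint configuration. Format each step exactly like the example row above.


step 1 , θ: -0.6758 -0.2633 0.1135 -0.8285 -0.0329 , qdot: -2.7666 -1.9835 -4.3943 -6.1213 1.8319 , tcp: -0.2088 0.3644 1.1208 , u: -78.7777 -102.1062 -28.8074 11.7009 1.1652
step 2 , θ: -0.7423 -0.2948 0.0126 -0.9507 0.0105 , qdot: -6.3979 -1.8039 -9.4527 -10.0359 4.0091 , tcp: -0.2005 0.3584 1.0958 , u: -51.1130 -66.6519 -19.1268 6.4636 1.4699
step 3 , θ: -0.8722 -0.3010 -0.1744 -1.1169 0.0840 , qdot: -11.3428 1.5235 -15.8759 -12.0467 5.7725 , tcp: -0.1877 0.3520 1.0549 , u: -26.5998 -33.2020 -6.3865 1.0785 1.6688
step 4 , θ: -1.0834 -0.2365 -0.4492 -1.2976 0.1821 , qdot: -16.6977 7.1302 -20.1673 -11.8659 7.4048 , tcp: -0.1736 0.3484 1.0011 , u: -21.1775 -17.6991 8.1860 -0.7152 0.6511
step 5 , θ: -1.3547 -0.1002 -0.7316 -1.4564 0.3088 , qdot: -18.8515 10.4198 -16.7217 -9.2617 9.4427 , tcp: -0.1612 0.3490 0.9405 , u: -20.2065 -9.6190 13.7266 1.1428 -1.2367
step 6 , θ: -1.6364 0.0603 -0.9351 -1.5728 0.4629 , qdot: -18.4964 10.6301 -10.4624 -6.3549 10.9746 , tcp: -0.1495 0.3508 0.8774 , u: -9.7695 2.9778 13.4975 2.1860 -2.2258
step 7 , θ: -1.9067 0.2143 -1.0534 -1.6499 0.6351 , qdot: -17.5649 9.8140 -5.5244 -4.0128 11.8877 , tcp: -0.1360 0.3509 0.8125 , u: 2.4970 12.7404 13.3728 1.0556 -2.4701
step 8 , θ: -2.1620 0.3543 -1.1087 -1.6956 0.8170 , qdot: -16.5496 8.8813 -2.0022 -2.1527 12.3116 , tcp: -0.1192 0.3483 0.7454 , u: 12.3964 17.1257 13.6745 -1.4137 -2.6181
step 9 , θ: -2.4023 0.4811 -1.1182 -1.7165 1.0016 , qdot: -15.5626 8.0971 0.6486 -0.6996 12.2435 , tcp: -0.0986 0.3430 0.6765 , u: 19.4406 17.5479 13.7321 -4.2589 -2.9766
step 10 , θ: -2.6286 0.5978 -1.0917 -1.7184 1.1815 , qdot: -14.6791 7.5297 2.8422 0.4113 11.7091 , tcp: -0.0748 0.3356 0.6060 , u: 24.2133 15.9864 13.2786 -6.8789 -3.5891
step 11 , θ: -2.8428 0.7075 -1.0342 -1.7057 1.3502 , qdot: -13.9508 7.1628 4.8310 1.2690 10.7768 , tcp: -0.0489 0.3268 0.5349 , u: 27.4107 13.9204 12.4004 -9.0179 -4.3420
step 12 , θ: -3.0474 0.8129 -0.9476 -1.6814 1.5026 , qdot: -13.3868 6.9298 6.7258 1.9782 9.5353 , tcp: -0.0222 0.3170 0.4640 , u: 29.5448 12.2091 11.3078 -10.6470 -5.0526
step 13 , θ: -3.2447 0.9154 -0.8335 -1.6470 1.6347 , qdot: -12.9563 6.7450 8.4968 2.6173 8.0745 , tcp: 0.0040 0.3066 0.3946 , u: 30.8420 11.2060 10.1855 -11.8165 -5.5370
step 14 , θ: -3.4362 1.0149 -0.6945 -1.6033 1.7439 , qdot: -12.5948 6.5291 9.9988 3.2147 6.4956 , tcp: 0.0288 0.2957 0.3276 , u: 31.2689 10.8788 9.1501 -12.5775 -5.6663
step 15 , θ: -3.6224 1.1108 -0.5362 -1.5512 1.8293 , qdot: -12.2283 6.2362 11.0397 3.7365 4.9076 , tcp: 0.0516 0.2845 0.2642 , u: 30.6550 10.9086 8.2622 -12.9527 -5.3946
step 16 , θ: -3.8028 1.2017 -0.3666 -1.4922 1.8915 , qdot: -11.8055 5.8649 11.4835 4.1058 3.4074 , tcp: 0.0724 0.2730 0.2054 , u: 28.8730 10.8206 7.5457 -12.9469 -4.7602
step 17 , θ: -3.9765 1.2866 -0.1948 -1.4292 1.9324 , qdot: -11.3173 5.4409 11.3274 4.2457 2.0570 , tcp: 0.0914 0.2612 0.1515 , u: 25.9547 10.1313 6.9859 -12.5700 -3.8609
step 18 , θ: -4.1425 1.3649 -0.0289 -1.3661 1.9543 , qdot: -10.7901 4.9854 10.6983 4.1139 0.8733 , tcp: 0.1090 0.2494 0.1031 , u: 22.1353 8.5164 6.5337 -11.8601 -2.8125
step 19 , θ: -4.3006 1.4362 0.1252 -1.3070 1.9596 , qdot: -10.2580 4.4918 9.7837 3.7076 -0.1655 , tcp: 0.1257 0.2378 0.0600 , u: 17.9005 6.0406 6.1544 -10.9144 -1.7117
step 20 , θ: -4.4507 1.4995 0.2646 -1.2558 1.9502 , qdot: -9.7324 3.9264 8.7514 3.0503 -1.1016 , tcp: 0.1416 0.2268 0.0219 , u: 13.9334 3.2750 5.8775 -9.9051 -0.6218
step 21 , θ: -4.5929 1.5535 0.3883 -1.2162 1.9272 , qdot: -9.1892 3.2519 7.7029 2.1816 -1.9788 , tcp: 0.1570 0.2164 -0.0118 , u: 10.8358 1.0391 5.7660 -9.0358 0.4309
step 22 , θ: -4.7265 1.5966 0.4964 -1.1906 1.8915 , qdot: -8.5854 2.4660 6.6810 1.1737 -2.8080 , tcp: 0.1721 0.2068 -0.0421 , u: 8.8843 -0.0373 5.8480 -8.4698 1.4261
step 23 , θ: -4.8504 1.6275 0.5895 -1.1806 1.8439 , qdot: -7.8986 1.6245 5.7036 0.1380 -3.5620 , tcp: 0.1866 0.1978 -0.0701 , u: 7.9603 0.1619 6.0703 -8.2689 2.3455
step 24 , θ: -4.9636 1.6460 0.6684 -1.1854 1.7858 , qdot: -7.1574 0.8284 4.8000 -0.7943 -4.1893 , tcp: 0.2004 0.1891 -0.0968 , u: 7.7345 1.3119 6.3261 -8.4011 3.1740
step 25 , θ: -5.0656 1.6535 0.7344 -1.2029 1.7196 , qdot: -6.4242 0.1697 4.0052 -1.5330 -4.6563 , tcp: 0.2131 0.1805 -0.1230 , u: 7.8491 2.9150 6.5017 -8.7645 3.9098
step 26 , θ: -5.1570 1.6525 0.7895 -1.2298 1.6475 , qdot: -5.7653 -0.2972 3.3533 -2.0376 -4.9510 , tcp: 0.2244 0.1717 -0.1490 , u: 8.0645 4.5847 6.5247 -9.2616 4.5570
step 27 , θ: -5.2393 1.6459 0.8359 -1.2626 1.5722 , qdot: -5.2102 -0.5769 2.8519 -2.3258 -5.0930 , tcp: 0.2343 0.1625 -0.1750 , u: 8.2421 6.1021 6.3724 -9.8093 5.1256
step 28 , θ: -5.3141 1.6363 0.8758 -1.2984 1.4957 , qdot: -4.7598 -0.7007 2.4880 -2.4391 -5.1117 , tcp: 0.2427 0.1527 -0.2006 , u: 8.3181 7.3750 6.0605 -10.3499 5.6222
step 29 , θ: -5.3828 1.6257 0.9111 -1.3350 1.4196 , qdot: -4.3981 -0.7083 2.2366 -2.4239 -5.0373 , tcp: 0.2497 0.1423 -0.2258 , u: 8.2688 8.3773 5.6252 -10.8432 6.0494
step 30 , θ: -5.4466 1.6156 0.9433 -1.3707 1.3451 , qdot: -4.1030 -0.6374 2.0704 -2.3217 -4.8961 , tcp: 0.2555 0.1312 -0.2502 , u: 8.0923 9.1140 5.1087 -11.2629 6.4069
step 31 , θ: -5.5062 1.6070 0.9735 -1.4044 1.2730 , qdot: -3.8534 -0.5190 1.9650 -2.1656 -4.7093 , tcp: 0.2603 0.1196 -0.2736 , u: 7.7988 9.6037 4.5500 -11.5929 6.6938
step 32 , θ: -5.5624 1.6003 1.0024 -1.4355 1.2040 , qdot: -3.6321 -0.3764 1.9007 -1.9804 -4.4933 , tcp: 0.2642 0.1075 -0.2957 , u: 7.4055 9.8716 3.9813 -11.8259 6.9098
step 33 , θ: -5.6154 1.5958 1.0305 -1.4638 1.1383 , qdot: -3.4267 -0.2261 1.8628 -1.7836 -4.2601 , tcp: 0.2675 0.0951 -0.3164
final θ (rad): -5.6154 1.5958 1.0305 -1.4638 1.1383


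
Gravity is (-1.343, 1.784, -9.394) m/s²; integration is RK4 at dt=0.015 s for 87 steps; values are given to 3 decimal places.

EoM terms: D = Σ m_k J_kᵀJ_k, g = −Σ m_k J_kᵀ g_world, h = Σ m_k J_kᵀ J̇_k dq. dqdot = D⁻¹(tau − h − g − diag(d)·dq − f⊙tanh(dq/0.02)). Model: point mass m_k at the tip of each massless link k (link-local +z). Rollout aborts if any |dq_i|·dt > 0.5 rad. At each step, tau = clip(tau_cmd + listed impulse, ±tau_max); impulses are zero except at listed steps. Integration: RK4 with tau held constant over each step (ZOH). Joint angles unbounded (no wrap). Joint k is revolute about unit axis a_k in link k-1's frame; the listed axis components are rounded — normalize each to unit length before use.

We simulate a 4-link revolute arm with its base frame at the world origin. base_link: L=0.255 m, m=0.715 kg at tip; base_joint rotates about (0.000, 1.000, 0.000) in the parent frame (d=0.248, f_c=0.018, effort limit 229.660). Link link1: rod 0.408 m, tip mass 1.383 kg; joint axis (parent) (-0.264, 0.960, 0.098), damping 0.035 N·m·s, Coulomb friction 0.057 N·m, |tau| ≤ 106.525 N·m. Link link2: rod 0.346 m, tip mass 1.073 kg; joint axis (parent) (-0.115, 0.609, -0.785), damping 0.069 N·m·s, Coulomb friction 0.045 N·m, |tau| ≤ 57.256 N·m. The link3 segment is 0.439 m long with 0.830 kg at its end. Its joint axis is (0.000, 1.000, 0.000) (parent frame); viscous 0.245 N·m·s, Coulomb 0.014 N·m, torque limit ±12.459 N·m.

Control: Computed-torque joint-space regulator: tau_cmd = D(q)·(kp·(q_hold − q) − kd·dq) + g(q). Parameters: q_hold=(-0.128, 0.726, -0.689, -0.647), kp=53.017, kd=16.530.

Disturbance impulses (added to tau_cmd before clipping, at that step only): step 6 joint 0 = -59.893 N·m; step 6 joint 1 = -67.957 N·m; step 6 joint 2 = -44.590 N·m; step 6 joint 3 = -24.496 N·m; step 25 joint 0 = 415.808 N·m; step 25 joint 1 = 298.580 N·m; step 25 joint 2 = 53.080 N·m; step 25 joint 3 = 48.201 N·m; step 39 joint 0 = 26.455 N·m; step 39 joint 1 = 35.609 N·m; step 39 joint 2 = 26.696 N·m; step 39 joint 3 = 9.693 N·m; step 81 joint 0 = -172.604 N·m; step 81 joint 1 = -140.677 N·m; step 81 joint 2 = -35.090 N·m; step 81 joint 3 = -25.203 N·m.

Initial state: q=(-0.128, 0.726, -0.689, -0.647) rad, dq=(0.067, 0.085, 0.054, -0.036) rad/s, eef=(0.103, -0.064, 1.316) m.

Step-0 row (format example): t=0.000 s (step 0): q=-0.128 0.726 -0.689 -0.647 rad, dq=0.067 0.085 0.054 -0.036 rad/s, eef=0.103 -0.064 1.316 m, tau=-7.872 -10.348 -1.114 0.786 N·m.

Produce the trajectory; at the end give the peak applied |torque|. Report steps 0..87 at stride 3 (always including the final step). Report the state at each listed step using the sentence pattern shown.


t=0.045 s (step 3): q=-0.126 0.729 -0.688 -0.648 rad, dq=0.029 0.030 0.013 0.000 rad/s, eef=0.109 -0.063 1.315 m, tau=-4.693 -7.854 -0.505 1.208 N·m.
t=0.090 s (step 6): q=-0.125 0.729 -0.687 -0.647 rad, dq=0.010 0.004 0.002 0.003 rad/s, eef=0.110 -0.062 1.315 m, tau=-62.925 -74.516 -44.789 -12.459 N·m.
t=0.135 s (step 9): q=-0.133 0.735 -0.795 -0.577 rad, dq=-0.091 0.008 -1.790 1.106 rad/s, eef=0.107 -0.097 1.316 m, tau=7.553 5.242 7.147 4.189 N·m.
t=0.180 s (step 12): q=-0.135 0.733 -0.841 -0.551 rad, dq=-0.003 -0.047 -0.429 0.199 rad/s, eef=0.103 -0.114 1.315 m, tau=3.145 0.053 3.656 2.988 N·m.
t=0.225 s (step 15): q=-0.134 0.732 -0.846 -0.550 rad, dq=0.001 -0.018 0.097 -0.096 rad/s, eef=0.101 -0.116 1.314 m, tau=0.919 -2.612 1.904 2.253 N·m.
t=0.270 s (step 18): q=-0.135 0.731 -0.837 -0.556 rad, dq=-0.003 0.003 0.279 -0.166 rad/s, eef=0.100 -0.114 1.314 m, tau=-0.213 -3.953 1.040 1.851 N·m.
t=0.315 s (step 21): q=-0.135 0.732 -0.823 -0.564 rad, dq=-0.001 0.005 0.335 -0.178 rad/s, eef=0.100 -0.109 1.315 m, tau=-0.789 -4.628 0.596 1.648 N·m.
t=0.360 s (step 24): q=-0.135 0.732 -0.808 -0.572 rad, dq=0.000 0.006 0.333 -0.169 rad/s, eef=0.101 -0.103 1.315 m, tau=-1.083 -4.974 0.369 1.552 N·m.
t=0.405 s (step 27): q=0.051 0.479 -0.513 -0.744 rad, dq=6.712 -9.505 10.359 -5.563 rad/s, eef=0.096 -0.071 1.320 m, tau=-48.597 -28.080 -10.952 0.248 N·m.
t=0.450 s (step 30): q=0.237 0.207 -0.220 -0.890 rad, dq=2.060 -3.146 3.426 -1.594 rad/s, eef=0.099 -0.032 1.312 m, tau=-27.124 -16.687 -6.004 1.645 N·m.
t=0.495 s (step 33): q=0.278 0.141 -0.144 -0.923 rad, dq=0.061 -0.160 0.360 -0.110 rad/s, eef=0.101 -0.019 1.309 m, tau=-14.786 -9.723 -2.895 1.942 N·m.
t=0.540 s (step 36): q=0.262 0.162 -0.158 -0.914 rad, dq=-0.665 0.912 -0.766 0.424 rad/s, eef=0.100 -0.019 1.311 m, tau=-7.724 -5.718 -1.161 2.145 N·m.
t=0.585 s (step 39): q=0.226 0.212 -0.202 -0.891 rad, dq=-0.892 1.241 -1.125 0.582 rad/s, eef=0.096 -0.023 1.315 m, tau=22.538 31.910 26.399 11.972 N·m.
t=0.630 s (step 42): q=0.176 0.276 -0.203 -0.873 rad, dq=-1.081 1.401 -0.307 0.485 rad/s, eef=0.101 -0.006 1.321 m, tau=-6.694 -9.018 -4.269 0.608 N·m.
t=0.675 s (step 45): q=0.132 0.335 -0.232 -0.849 rad, dq=-0.892 1.220 -0.862 0.544 rad/s, eef=0.102 0.000 1.325 m, tau=-3.546 -5.898 -2.003 1.397 N·m.
t=0.720 s (step 48): q=0.095 0.386 -0.275 -0.825 rad, dq=-0.743 1.049 -1.017 0.497 rad/s, eef=0.100 -0.002 1.327 m, tau=-1.893 -4.382 -0.874 1.820 N·m.
t=0.765 s (step 51): q=0.064 0.429 -0.320 -0.805 rad, dq=-0.625 0.900 -1.002 0.431 rad/s, eef=0.097 -0.007 1.328 m, tau=-1.132 -3.762 -0.327 2.017 N·m.
t=0.810 s (step 54): q=0.038 0.467 -0.364 -0.787 rad, dq=-0.528 0.774 -0.924 0.371 rad/s, eef=0.094 -0.013 1.328 m, tau=-0.859 -3.609 -0.074 2.087 N·m.
t=0.855 s (step 57): q=0.017 0.499 -0.403 -0.771 rad, dq=-0.449 0.668 -0.827 0.320 rad/s, eef=0.092 -0.019 1.327 m, tau=-0.829 -3.681 0.036 2.091 N·m.
t=0.900 s (step 60): q=-0.002 0.527 -0.438 -0.758 rad, dq=-0.382 0.578 -0.729 0.278 rad/s, eef=0.091 -0.025 1.326 m, tau=-0.904 -3.844 0.077 2.065 N·m.
t=0.945 s (step 63): q=-0.018 0.551 -0.469 -0.746 rad, dq=-0.327 0.501 -0.638 0.243 rad/s, eef=0.090 -0.030 1.325 m, tau=-1.013 -4.032 0.087 2.027 N·m.
t=0.990 s (step 66): q=-0.032 0.572 -0.496 -0.736 rad, dq=-0.280 0.435 -0.555 0.213 rad/s, eef=0.090 -0.035 1.324 m, tau=-1.121 -4.212 0.084 1.988 N·m.
t=1.035 s (step 69): q=-0.043 0.591 -0.519 -0.727 rad, dq=-0.240 0.377 -0.482 0.187 rad/s, eef=0.090 -0.039 1.323 m, tau=-1.214 -4.372 0.076 1.950 N·m.
t=1.080 s (step 72): q=-0.053 0.606 -0.539 -0.719 rad, dq=-0.206 0.327 -0.417 0.164 rad/s, eef=0.090 -0.042 1.322 m, tau=-1.287 -4.508 0.069 1.917 N·m.
t=1.125 s (step 75): q=-0.062 0.620 -0.557 -0.712 rad, dq=-0.177 0.283 -0.360 0.145 rad/s, eef=0.091 -0.045 1.321 m, tau=-1.343 -4.621 0.061 1.888 N·m.
t=1.170 s (step 78): q=-0.069 0.632 -0.572 -0.706 rad, dq=-0.152 0.244 -0.311 0.127 rad/s, eef=0.092 -0.048 1.321 m, tau=-1.384 -4.713 0.056 1.863 N·m.
t=1.215 s (step 81): q=-0.076 0.642 -0.585 -0.701 rad, dq=-0.131 0.211 -0.268 0.112 rad/s, eef=0.092 -0.050 1.320 m, tau=-174.016 -106.525 -35.039 -12.459 N·m.
t=1.260 s (step 84): q=-0.201 0.797 -0.761 -0.600 rad, dq=-2.133 2.529 -2.908 1.627 rad/s, eef=0.080 -0.068 1.315 m, tau=26.691 11.177 5.210 4.375 N·m.
t=1.305 s (step 87): q=-0.258 0.864 -0.838 -0.560 rad, dq=-0.607 0.705 -0.797 0.376 rad/s, eef=0.071 -0.075 1.310 m.
max |tau| (N·m): 229.660


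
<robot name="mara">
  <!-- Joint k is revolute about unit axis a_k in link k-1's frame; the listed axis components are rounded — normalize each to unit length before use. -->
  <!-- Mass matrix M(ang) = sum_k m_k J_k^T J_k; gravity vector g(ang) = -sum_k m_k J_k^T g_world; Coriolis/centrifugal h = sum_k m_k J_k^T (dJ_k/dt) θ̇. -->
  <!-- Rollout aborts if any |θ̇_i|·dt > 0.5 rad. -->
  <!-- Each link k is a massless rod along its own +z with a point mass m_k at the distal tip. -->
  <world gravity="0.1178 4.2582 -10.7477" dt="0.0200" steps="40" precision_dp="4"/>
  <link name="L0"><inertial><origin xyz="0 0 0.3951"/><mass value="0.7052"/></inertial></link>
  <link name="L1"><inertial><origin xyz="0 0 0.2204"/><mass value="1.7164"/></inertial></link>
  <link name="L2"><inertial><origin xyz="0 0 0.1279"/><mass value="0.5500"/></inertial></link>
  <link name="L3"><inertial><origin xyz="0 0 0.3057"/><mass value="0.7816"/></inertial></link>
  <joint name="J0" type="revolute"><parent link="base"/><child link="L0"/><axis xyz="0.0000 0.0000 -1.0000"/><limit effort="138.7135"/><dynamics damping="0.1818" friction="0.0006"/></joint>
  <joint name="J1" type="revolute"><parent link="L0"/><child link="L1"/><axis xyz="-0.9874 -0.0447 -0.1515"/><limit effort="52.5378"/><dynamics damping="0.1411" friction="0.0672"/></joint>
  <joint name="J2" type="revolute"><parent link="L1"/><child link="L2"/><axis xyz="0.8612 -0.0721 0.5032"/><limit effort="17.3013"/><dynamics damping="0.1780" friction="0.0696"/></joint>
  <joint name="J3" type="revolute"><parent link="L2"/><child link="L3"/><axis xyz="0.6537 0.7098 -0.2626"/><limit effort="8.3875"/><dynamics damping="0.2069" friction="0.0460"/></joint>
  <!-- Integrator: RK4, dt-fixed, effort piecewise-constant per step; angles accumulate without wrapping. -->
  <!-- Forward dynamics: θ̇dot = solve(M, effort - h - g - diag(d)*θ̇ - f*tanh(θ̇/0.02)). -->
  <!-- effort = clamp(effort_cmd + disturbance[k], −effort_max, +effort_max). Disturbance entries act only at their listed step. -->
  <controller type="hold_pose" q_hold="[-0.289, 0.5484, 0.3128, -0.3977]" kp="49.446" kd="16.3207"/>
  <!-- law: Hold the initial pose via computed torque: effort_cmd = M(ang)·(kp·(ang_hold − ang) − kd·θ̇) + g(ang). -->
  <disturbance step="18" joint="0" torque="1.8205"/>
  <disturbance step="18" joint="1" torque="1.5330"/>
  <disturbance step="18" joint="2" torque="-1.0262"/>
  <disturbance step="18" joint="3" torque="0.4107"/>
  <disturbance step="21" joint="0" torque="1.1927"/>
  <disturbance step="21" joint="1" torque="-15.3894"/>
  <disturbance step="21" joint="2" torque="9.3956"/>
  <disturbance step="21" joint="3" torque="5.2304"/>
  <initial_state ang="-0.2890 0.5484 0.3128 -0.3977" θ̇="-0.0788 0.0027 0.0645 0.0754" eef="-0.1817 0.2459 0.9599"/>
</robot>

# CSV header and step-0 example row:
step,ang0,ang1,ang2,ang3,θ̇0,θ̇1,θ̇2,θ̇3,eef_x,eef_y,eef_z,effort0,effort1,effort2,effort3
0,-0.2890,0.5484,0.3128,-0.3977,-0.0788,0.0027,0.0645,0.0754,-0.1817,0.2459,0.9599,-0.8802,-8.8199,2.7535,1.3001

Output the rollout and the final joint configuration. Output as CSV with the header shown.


step,ang0,ang1,ang2,ang3,θ̇0,θ̇1,θ̇2,θ̇3,eef_x,eef_y,eef_z,effort0,effort1,effort2,effort3
1,-0.2902,0.5482,0.3135,-0.3967,-0.0405,-0.0151,0.0188,0.0234,-0.1817,0.2452,0.9602,-0.9195,-8.9275,2.8366,1.3346
2,-0.2908,0.5479,0.3137,-0.3965,-0.0188,-0.0114,0.0118,0.0009,-0.1817,0.2449,0.9604,-0.9462,-9.0135,2.8871,1.3518
3,-0.2912,0.5477,0.3137,-0.3963,-0.0083,-0.0043,0.0120,-0.0042,-0.1817,0.2447,0.9605,-0.9650,-9.0734,2.9183,1.3580
4,-0.2914,0.5475,0.3137,-0.3962,-0.0032,-0.0008,0.0086,-0.0041,-0.1818,0.2446,0.9605,-0.9782,-9.1122,2.9397,1.3607
5,-0.2916,0.5475,0.3136,-0.3961,0.0007,0.0012,0.0061,-0.0046,-0.1818,0.2445,0.9605,-0.9875,-9.1383,2.9544,1.3626
6,-0.2917,0.5474,0.3134,-0.3960,0.0035,0.0025,0.0049,-0.0051,-0.1818,0.2445,0.9605,-0.9940,-9.1560,2.9644,1.3637
7,-0.2917,0.5474,0.3133,-0.3960,0.0054,0.0033,0.0043,-0.0054,-0.1818,0.2446,0.9605,-0.9984,-9.1679,2.9712,1.3644
8,-0.2917,0.5474,0.3131,-0.3959,0.0067,0.0038,0.0039,-0.0056,-0.1818,0.2446,0.9605,-1.0015,-9.1761,2.9760,1.3648
9,-0.2917,0.5474,0.3130,-0.3958,0.0074,0.0041,0.0038,-0.0057,-0.1817,0.2447,0.9605,-1.0036,-9.1818,2.9793,1.3651
10,-0.2917,0.5474,0.3128,-0.3958,0.0079,0.0042,0.0037,-0.0058,-0.1817,0.2448,0.9605,-1.0051,-9.1858,2.9817,1.3653
11,-0.2916,0.5474,0.3126,-0.3957,0.0081,0.0043,0.0038,-0.0058,-0.1817,0.2448,0.9604,-1.0060,-9.1887,2.9835,1.3655
12,-0.2916,0.5474,0.3125,-0.3956,0.0081,0.0042,0.0038,-0.0058,-0.1817,0.2449,0.9604,-1.0066,-9.1908,2.9849,1.3656
13,-0.2915,0.5474,0.3123,-0.3956,0.0080,0.0042,0.0040,-0.0058,-0.1817,0.2450,0.9604,-1.0070,-9.1924,2.9860,1.3658
14,-0.2915,0.5475,0.3121,-0.3955,0.0079,0.0041,0.0041,-0.0058,-0.1817,0.2450,0.9604,-1.0073,-9.1937,2.9870,1.3659
15,-0.2915,0.5475,0.3120,-0.3955,0.0077,0.0040,0.0042,-0.0058,-0.1817,0.2451,0.9604,-1.0074,-9.1947,2.9877,1.3660
16,-0.2914,0.5475,0.3118,-0.3954,0.0075,0.0040,0.0043,-0.0058,-0.1817,0.2452,0.9604,-1.0075,-9.1955,2.9884,1.3661
17,-0.2914,0.5475,0.3117,-0.3953,0.0073,0.0039,0.0045,-0.0058,-0.1817,0.2452,0.9603,-1.0075,-9.1963,2.9890,1.3662
18,-0.2914,0.5475,0.3115,-0.3953,0.0071,0.0038,0.0046,-0.0058,-0.1816,0.2453,0.9603,0.8130,-7.6639,1.9634,1.7770
19,-0.2877,0.5475,0.3114,-0.3962,0.3596,0.0083,-0.0131,-0.0765,-0.1810,0.2461,0.9601,-1.6014,-9.7186,3.3335,1.2180
20,-0.2821,0.5478,0.3110,-0.3969,0.2073,0.0156,-0.0099,-0.0099,-0.1798,0.2474,0.9599,-1.4062,-9.5798,3.2307,1.2557
21,-0.2789,0.5480,0.3108,-0.3968,0.1252,0.0136,-0.0004,-0.0033,-0.1791,0.2482,0.9598,-0.0794,-24.8620,12.5541,6.5242
22,-0.2695,0.5485,0.3266,-0.3960,0.7885,0.0193,1.5239,0.1176,-0.1756,0.2442,0.9623,-1.5336,-4.1811,-0.0251,-0.4445
23,-0.2578,0.5480,0.3492,-0.3925,0.3989,-0.0634,0.7753,0.2081,-0.1703,0.2374,0.9665,-1.2910,-5.5231,0.8144,0.0560
24,-0.2519,0.5465,0.3605,-0.3887,0.1938,-0.0820,0.3743,0.1710,-0.1669,0.2331,0.9691,-1.1400,-6.5116,1.4090,0.4328
25,-0.2492,0.5449,0.3657,-0.3859,0.0797,-0.0757,0.1487,0.1065,-0.1650,0.2306,0.9707,-1.0460,-7.2391,1.8357,0.7099
26,-0.2483,0.5435,0.3673,-0.3843,0.0144,-0.0593,0.0219,0.0463,-0.1641,0.2293,0.9715,-0.9881,-7.7766,2.1442,0.9115
27,-0.2483,0.5426,0.3673,-0.3839,-0.0133,-0.0229,-0.0060,-0.0103,-0.1639,0.2287,0.9718,-0.9533,-8.1736,2.3499,1.0522
28,-0.2490,0.5424,0.3670,-0.3841,-0.0449,0.0089,-0.0207,-0.0187,-0.1641,0.2287,0.9717,-0.9333,-8.4520,2.4871,1.1346
29,-0.2501,0.5428,0.3664,-0.3845,-0.0633,0.0247,-0.0361,-0.0239,-0.1646,0.2289,0.9715,-0.9230,-8.6360,2.5816,1.1897
30,-0.2514,0.5434,0.3656,-0.3850,-0.0731,0.0342,-0.0454,-0.0276,-0.1651,0.2294,0.9712,-0.9188,-8.7670,2.6497,1.2282
31,-0.2529,0.5441,0.3646,-0.3856,-0.0779,0.0400,-0.0506,-0.0294,-0.1658,0.2299,0.9707,-0.9183,-8.8629,2.6999,1.2552
32,-0.2545,0.5449,0.3636,-0.3862,-0.0794,0.0432,-0.0531,-0.0300,-0.1665,0.2306,0.9703,-0.9198,-8.9336,2.7373,1.2744
33,-0.2561,0.5458,0.3625,-0.3868,-0.0788,0.0445,-0.0537,-0.0299,-0.1672,0.2312,0.9698,-0.9226,-8.9859,2.7653,1.2880
34,-0.2577,0.5467,0.3615,-0.3874,-0.0769,0.0445,-0.0530,-0.0293,-0.1679,0.2319,0.9693,-0.9260,-9.0246,2.7863,1.2977
35,-0.2592,0.5476,0.3604,-0.3880,-0.0741,0.0436,-0.0517,-0.0283,-0.1686,0.2326,0.9689,-0.9297,-9.0534,2.8023,1.3045
36,-0.2606,0.5484,0.3594,-0.3885,-0.0710,0.0420,-0.0498,-0.0273,-0.1693,0.2332,0.9684,-0.9334,-9.0748,2.8145,1.3095
37,-0.2620,0.5493,0.3584,-0.3890,-0.0675,0.0400,-0.0477,-0.0262,-0.1699,0.2338,0.9680,-0.9370,-9.0908,2.8240,1.3130
38,-0.2633,0.5500,0.3575,-0.3896,-0.0640,0.0378,-0.0455,-0.0251,-0.1705,0.2344,0.9675,-0.9405,-9.1029,2.8314,1.3156
39,-0.2646,0.5508,0.3566,-0.3900,-0.0605,0.0355,-0.0432,-0.0240,-0.1711,0.2350,0.9671,-0.9439,-9.1120,2.8373,1.3175
40,-0.2657,0.5515,0.3558,-0.3905,-0.0570,0.0332,-0.0410,-0.0230,-0.1717,0.2355,0.9668,,,,
# final ang (rad): -0.2657 0.5515 0.3558 -0.3905


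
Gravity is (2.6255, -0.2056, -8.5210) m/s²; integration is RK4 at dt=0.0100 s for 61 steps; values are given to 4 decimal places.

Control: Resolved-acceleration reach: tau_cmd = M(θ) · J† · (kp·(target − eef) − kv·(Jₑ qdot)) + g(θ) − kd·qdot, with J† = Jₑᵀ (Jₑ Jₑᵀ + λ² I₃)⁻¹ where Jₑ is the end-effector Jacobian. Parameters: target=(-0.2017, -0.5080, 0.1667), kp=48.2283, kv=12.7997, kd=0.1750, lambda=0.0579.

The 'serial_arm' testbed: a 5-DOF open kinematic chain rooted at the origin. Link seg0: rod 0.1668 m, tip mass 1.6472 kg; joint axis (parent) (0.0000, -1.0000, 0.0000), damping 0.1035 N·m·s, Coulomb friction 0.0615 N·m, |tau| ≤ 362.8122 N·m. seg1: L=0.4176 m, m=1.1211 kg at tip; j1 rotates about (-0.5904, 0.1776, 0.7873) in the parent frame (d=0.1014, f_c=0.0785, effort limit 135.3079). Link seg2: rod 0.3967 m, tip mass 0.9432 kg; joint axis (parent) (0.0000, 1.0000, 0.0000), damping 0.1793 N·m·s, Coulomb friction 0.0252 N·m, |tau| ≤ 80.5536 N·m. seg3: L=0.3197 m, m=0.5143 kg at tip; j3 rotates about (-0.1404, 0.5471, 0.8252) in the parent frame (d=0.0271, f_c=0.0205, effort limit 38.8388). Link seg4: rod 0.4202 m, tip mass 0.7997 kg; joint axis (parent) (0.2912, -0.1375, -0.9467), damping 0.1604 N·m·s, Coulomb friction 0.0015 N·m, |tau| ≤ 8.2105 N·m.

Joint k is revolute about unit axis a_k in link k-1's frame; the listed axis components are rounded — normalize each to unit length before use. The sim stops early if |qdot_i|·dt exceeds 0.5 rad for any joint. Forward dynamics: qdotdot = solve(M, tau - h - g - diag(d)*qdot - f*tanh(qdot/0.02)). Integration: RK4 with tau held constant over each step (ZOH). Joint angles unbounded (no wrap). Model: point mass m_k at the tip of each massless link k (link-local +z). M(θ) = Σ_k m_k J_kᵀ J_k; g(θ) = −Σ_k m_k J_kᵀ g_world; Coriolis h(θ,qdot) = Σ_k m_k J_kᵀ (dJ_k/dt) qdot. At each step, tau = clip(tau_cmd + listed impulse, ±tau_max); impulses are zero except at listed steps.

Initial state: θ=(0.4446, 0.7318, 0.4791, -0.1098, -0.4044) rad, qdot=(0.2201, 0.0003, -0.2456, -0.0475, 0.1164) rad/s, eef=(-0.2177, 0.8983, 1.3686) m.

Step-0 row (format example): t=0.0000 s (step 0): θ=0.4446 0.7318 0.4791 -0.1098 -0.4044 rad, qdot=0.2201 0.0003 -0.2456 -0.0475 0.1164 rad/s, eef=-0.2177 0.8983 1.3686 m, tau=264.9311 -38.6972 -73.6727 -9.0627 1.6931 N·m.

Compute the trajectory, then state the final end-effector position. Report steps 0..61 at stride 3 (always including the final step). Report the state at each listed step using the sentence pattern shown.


t=0.0300 s (step 3): θ=0.5847 0.6629 0.6101 -0.0327 -0.4118 rad, qdot=8.0191 -3.7471 7.3047 6.4288 -0.3140 rad/s, eef=-0.2323 0.8693 1.3478 m, tau=138.0032 -28.4693 -33.6540 -4.7386 1.3549 N·m.
t=0.0600 s (step 6): θ=0.8597 0.5415 0.8376 0.2831 -0.3945 rad, qdot=9.6397 -4.2329 7.3308 13.8166 2.2834 rad/s, eef=-0.2473 0.7882 1.2809 m, tau=22.8055 -19.5838 0.3745 -1.9734 0.8137 N·m.
t=0.0900 s (step 9): θ=1.1382 0.4084 1.0486 0.7096 -0.2835 rad, qdot=8.7858 -4.6770 6.8860 13.6302 4.7531 rad/s, eef=-0.2726 0.6729 1.1782 m, tau=-36.3513 -8.0931 14.5758 -2.0236 0.5371 N·m.
t=0.1200 s (step 12): θ=1.3827 0.2610 1.2549 1.0669 -0.1332 rad, qdot=7.5180 -5.1591 6.8540 10.0651 5.1189 rad/s, eef=-0.3078 0.5505 1.0646 m, tau=-56.4457 3.7817 18.5952 -2.5256 0.5090 N·m.
t=0.1500 s (step 15): θ=1.5903 0.0993 1.4571 1.3112 0.0154 rad, qdot=6.3546 -5.6303 6.5623 6.3053 4.7040 rad/s, eef=-0.3453 0.4342 0.9585 m, tau=-57.3432 12.0794 18.9269 -2.4613 0.5368 N·m.
t=0.1800 s (step 18): θ=1.7663 -0.0769 1.6451 1.4507 0.1465 rad, qdot=5.4099 -6.1248 5.9203 3.1298 4.0261 rad/s, eef=-0.3802 0.3266 0.8663 m, tau=-51.1824 16.0974 18.6821 -2.0115 0.5857 N·m.
t=0.2100 s (step 21): θ=1.9174 -0.2684 1.8104 1.5064 0.2583 rad, qdot=4.6956 -6.6444 5.0811 0.7219 3.4462 rad/s, eef=-0.4100 0.2266 0.7875 m, tau=-43.6293 16.9281 18.9203 -1.5032 0.6087 N·m.
t=0.2400 s (step 24): θ=2.0502 -0.4755 1.9497 1.5014 0.3555 rad, qdot=4.1864 -7.1598 4.2097 -0.9327 3.0638 rad/s, eef=-0.4343 0.1330 0.7192 m, tau=-36.6186 15.7762 19.8302 -1.1440 0.6083 N·m.
t=0.2700 s (step 27): θ=2.1705 -0.6975 2.0638 1.4563 0.4420 rad, qdot=3.8567 -7.6306 3.4108 -1.9789 2.7185 rad/s, eef=-0.4531 0.0453 0.6587 m, tau=-30.4003 13.5061 21.1906 -1.0178 0.6302 N·m.
t=0.3000 s (step 30): θ=2.2835 -0.9325 2.1556 1.3869 0.5182 rad, qdot=3.7049 -8.0161 2.7185 -2.5824 2.3690 rad/s, eef=-0.4669 -0.0369 0.6034 m, tau=-24.8938 10.6964 22.5053 -1.1370 0.6886 N·m.
t=0.3300 s (step 33): θ=2.3951 -1.1769 2.2281 1.3033 0.5838 rad, qdot=3.7739 -8.2439 2.1259 -2.9591 2.0098 rad/s, eef=-0.4758 -0.1139 0.5516 m, tau=-20.0568 7.6787 23.2367 -1.4690 0.7864 N·m.
t=0.3600 s (step 36): θ=2.5130 -1.4247 2.2839 1.2093 0.6394 rad, qdot=4.1286 -8.2296 1.6003 -3.2910 1.7264 rad/s, eef=-0.4793 -0.1854 0.5020 m, tau=-15.7874 4.4666 22.8604 -1.9531 0.9018 N·m.
t=0.3900 s (step 39): θ=2.6450 -1.6695 2.3242 1.1079 0.6893 rad, qdot=4.6776 -8.0932 1.0829 -3.3823 1.6204 rad/s, eef=-0.4775 -0.2510 0.4546 m, tau=-12.0566 0.8768 20.8344 -2.6414 1.0152 N·m.
t=0.4200 s (step 42): θ=2.7929 -1.9122 2.3480 1.0143 0.7369 rad, qdot=5.1505 -8.1192 0.4748 -2.6846 1.5391 rad/s, eef=-0.4711 -0.3096 0.4101 m, tau=-9.6215 -2.5907 16.8064 -3.7277 1.1774 N·m.
t=0.4500 s (step 45): θ=2.9521 -2.1576 2.3509 0.9573 0.7803 rad, qdot=5.4215 -8.2241 -0.3116 -0.9352 1.3437 rad/s, eef=-0.4607 -0.3610 0.3689 m, tau=-9.2687 -4.9082 11.3655 -5.2405 1.4259 N·m.
t=0.4800 s (step 48): θ=3.1163 -2.4026 2.3286 0.9650 0.8160 rad, qdot=5.4958 -8.0323 -1.1492 1.5137 1.0550 rad/s, eef=-0.4461 -0.4059 0.3310 m, tau=-9.6895 -5.9296 6.2390 -6.8636 1.7087 N·m.
t=0.5100 s (step 51): θ=3.2807 -2.6348 2.2849 1.0457 0.8431 rad, qdot=5.4542 -7.3934 -1.6888 3.7688 0.7879 rad/s, eef=-0.4258 -0.4455 0.2969 m, tau=-7.1200 -6.9011 2.2860 -8.1882 1.9150 N·m.
t=0.5400 s (step 54): θ=3.4450 -2.8440 2.2318 1.1824 0.8635 rad, qdot=5.5286 -6.5424 -1.7861 5.2276 0.6142 rad/s, eef=-0.3983 -0.4804 0.2685 m, tau=-0.8512 -8.1386 -1.1142 -8.9806 1.9723 N·m.
t=0.5700 s (step 57): θ=3.6153 -3.0275 2.1806 1.3534 0.8809 rad, qdot=5.8523 -5.6972 -1.5847 6.1181 0.5823 rad/s, eef=-0.3646 -0.5099 0.2489 m, tau=5.3143 -8.3095 -3.3650 -9.0309 1.8582 N·m.
t=0.6000 s (step 60): θ=3.7980 -3.1861 2.1388 1.5471 0.8990 rad, qdot=6.3348 -4.8800 -1.1635 6.7718 0.6594 rad/s, eef=-0.3286 -0.5332 0.2406 m, tau=9.1609 -7.2866 -3.7251 -8.3046 1.5918 N·m.
t=0.6100 s (step 61): θ=3.8622 -3.2335 2.1281 1.6158 0.9058 rad, qdot=6.5015 -4.6111 -0.9696 6.9591 0.7002 rad/s, eef=-0.3170 -0.5394 0.2406 m.
final eef position (m): -0.3170 -0.5394 0.2406


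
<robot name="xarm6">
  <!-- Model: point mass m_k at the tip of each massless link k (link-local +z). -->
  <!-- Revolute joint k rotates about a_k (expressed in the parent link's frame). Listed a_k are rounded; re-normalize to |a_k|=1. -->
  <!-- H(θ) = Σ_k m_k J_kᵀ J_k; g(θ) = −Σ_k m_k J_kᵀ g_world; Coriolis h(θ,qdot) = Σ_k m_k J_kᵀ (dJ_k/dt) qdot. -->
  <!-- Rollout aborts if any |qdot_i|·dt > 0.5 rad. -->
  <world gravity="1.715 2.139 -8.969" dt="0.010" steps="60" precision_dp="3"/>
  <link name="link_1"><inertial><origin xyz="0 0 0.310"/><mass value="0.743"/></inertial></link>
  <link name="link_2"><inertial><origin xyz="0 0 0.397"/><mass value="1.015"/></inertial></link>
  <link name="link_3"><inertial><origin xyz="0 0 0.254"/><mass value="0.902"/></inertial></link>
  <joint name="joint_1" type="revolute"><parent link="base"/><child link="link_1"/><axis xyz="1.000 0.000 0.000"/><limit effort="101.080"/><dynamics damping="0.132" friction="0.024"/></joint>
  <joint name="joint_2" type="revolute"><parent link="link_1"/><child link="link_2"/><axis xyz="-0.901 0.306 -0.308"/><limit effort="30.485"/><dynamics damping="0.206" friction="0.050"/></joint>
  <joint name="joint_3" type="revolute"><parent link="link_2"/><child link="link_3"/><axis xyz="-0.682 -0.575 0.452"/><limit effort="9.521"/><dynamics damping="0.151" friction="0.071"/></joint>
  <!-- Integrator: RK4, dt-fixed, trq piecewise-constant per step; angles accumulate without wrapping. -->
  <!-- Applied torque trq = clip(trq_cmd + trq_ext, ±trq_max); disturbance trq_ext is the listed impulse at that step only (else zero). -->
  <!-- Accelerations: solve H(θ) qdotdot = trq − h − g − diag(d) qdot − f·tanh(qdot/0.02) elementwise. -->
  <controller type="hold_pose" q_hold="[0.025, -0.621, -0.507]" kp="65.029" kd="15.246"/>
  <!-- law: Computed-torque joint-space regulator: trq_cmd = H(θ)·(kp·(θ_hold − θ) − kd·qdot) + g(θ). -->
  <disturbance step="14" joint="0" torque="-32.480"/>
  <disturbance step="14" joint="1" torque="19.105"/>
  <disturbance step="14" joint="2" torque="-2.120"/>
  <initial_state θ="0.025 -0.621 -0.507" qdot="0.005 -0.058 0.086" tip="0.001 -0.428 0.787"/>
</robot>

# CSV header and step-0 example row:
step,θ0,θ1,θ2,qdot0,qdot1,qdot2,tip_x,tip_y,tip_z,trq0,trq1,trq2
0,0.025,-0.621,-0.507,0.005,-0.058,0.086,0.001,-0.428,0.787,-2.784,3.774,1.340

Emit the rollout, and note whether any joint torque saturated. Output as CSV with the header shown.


step,θ0,θ1,θ2,qdot0,qdot1,qdot2,tip_x,tip_y,tip_z,trq0,trq1,trq2
1,0.025,-0.621,-0.506,0.012,-0.029,0.041,0.001,-0.428,0.787,-2.724,3.731,1.350
2,0.025,-0.622,-0.506,0.015,-0.011,0.011,0.001,-0.428,0.786,-2.668,3.694,1.355
3,0.025,-0.622,-0.506,0.014,-0.005,0.002,0.001,-0.428,0.786,-2.618,3.664,1.354
4,0.026,-0.622,-0.506,0.012,-0.003,-0.000,0.001,-0.428,0.786,-2.573,3.637,1.350
5,0.026,-0.622,-0.506,0.010,-0.002,-0.001,0.001,-0.428,0.786,-2.532,3.614,1.346
6,0.026,-0.622,-0.506,0.008,-0.002,-0.001,0.001,-0.429,0.786,-2.496,3.594,1.342
7,0.026,-0.622,-0.506,0.006,-0.001,-0.001,0.001,-0.429,0.786,-2.463,3.575,1.339
8,0.026,-0.622,-0.506,0.004,-0.001,-0.001,0.001,-0.429,0.786,-2.435,3.559,1.336
9,0.026,-0.622,-0.506,0.003,-0.001,-0.000,0.001,-0.429,0.786,-2.409,3.545,1.334
10,0.026,-0.622,-0.506,0.002,-0.000,-0.000,0.001,-0.429,0.786,-2.386,3.532,1.332
11,0.026,-0.622,-0.506,0.001,0.000,-0.000,0.001,-0.429,0.786,-2.366,3.520,1.330
12,0.026,-0.622,-0.506,-0.000,0.000,-0.000,0.001,-0.429,0.786,-2.348,3.510,1.328
13,0.026,-0.622,-0.506,-0.001,0.000,-0.000,0.001,-0.429,0.786,-2.332,3.501,1.326
14,0.026,-0.622,-0.506,-0.001,0.001,-0.000,0.001,-0.429,0.786,-34.798,22.598,-0.795
15,0.026,-0.618,-0.515,-0.014,0.750,-1.785,0.002,-0.428,0.786,2.772,0.506,1.630
16,0.026,-0.611,-0.531,-0.033,0.580,-1.391,0.005,-0.426,0.786,2.243,0.824,1.557
17,0.025,-0.606,-0.543,-0.046,0.437,-1.065,0.007,-0.425,0.786,1.762,1.110,1.500
18,0.025,-0.603,-0.553,-0.055,0.318,-0.797,0.008,-0.423,0.786,1.327,1.367,1.456
19,0.024,-0.600,-0.559,-0.060,0.221,-0.577,0.009,-0.422,0.787,0.932,1.599,1.422
20,0.023,-0.598,-0.564,-0.062,0.143,-0.398,0.010,-0.421,0.787,0.576,1.807,1.396
21,0.023,-0.597,-0.568,-0.061,0.080,-0.252,0.010,-0.421,0.787,0.255,1.993,1.376
22,0.022,-0.596,-0.569,-0.058,0.031,-0.134,0.010,-0.420,0.787,-0.035,2.161,1.360
23,0.022,-0.596,-0.570,-0.051,-0.002,-0.042,0.011,-0.420,0.787,-0.295,2.307,1.348
24,0.021,-0.596,-0.570,-0.037,-0.012,0.011,0.011,-0.419,0.787,-0.530,2.432,1.346
25,0.021,-0.596,-0.570,-0.022,-0.010,0.027,0.010,-0.419,0.787,-0.740,2.543,1.357
26,0.021,-0.597,-0.570,-0.010,-0.009,0.037,0.010,-0.419,0.787,-0.928,2.643,1.369
27,0.021,-0.597,-0.570,-0.000,-0.009,0.044,0.010,-0.419,0.787,-1.094,2.733,1.380
28,0.021,-0.597,-0.569,0.007,-0.009,0.049,0.010,-0.419,0.788,-1.242,2.814,1.390
29,0.021,-0.597,-0.569,0.013,-0.010,0.052,0.010,-0.419,0.788,-1.373,2.885,1.399
30,0.021,-0.597,-0.568,0.018,-0.011,0.055,0.010,-0.419,0.787,-1.489,2.949,1.408
31,0.021,-0.597,-0.567,0.022,-0.012,0.057,0.010,-0.420,0.787,-1.591,3.006,1.415
32,0.022,-0.597,-0.567,0.026,-0.012,0.057,0.010,-0.420,0.787,-1.683,3.056,1.422
33,0.022,-0.597,-0.566,0.028,-0.012,0.058,0.010,-0.420,0.787,-1.763,3.100,1.427
34,0.022,-0.597,-0.566,0.030,-0.013,0.058,0.010,-0.420,0.787,-1.835,3.140,1.432
35,0.022,-0.598,-0.565,0.032,-0.013,0.057,0.010,-0.420,0.787,-1.898,3.174,1.437
36,0.023,-0.598,-0.565,0.033,-0.013,0.056,0.010,-0.421,0.787,-1.954,3.205,1.441
37,0.023,-0.598,-0.564,0.034,-0.013,0.055,0.010,-0.421,0.787,-2.002,3.232,1.444
38,0.023,-0.598,-0.563,0.034,-0.013,0.054,0.010,-0.421,0.787,-2.045,3.256,1.447
39,0.024,-0.598,-0.563,0.034,-0.013,0.053,0.009,-0.422,0.787,-2.083,3.276,1.449
40,0.024,-0.598,-0.562,0.034,-0.013,0.052,0.009,-0.422,0.787,-2.115,3.294,1.451
41,0.024,-0.598,-0.562,0.034,-0.013,0.051,0.009,-0.422,0.787,-2.144,3.310,1.453
42,0.025,-0.598,-0.561,0.033,-0.013,0.049,0.009,-0.422,0.786,-2.168,3.323,1.454
43,0.025,-0.599,-0.561,0.032,-0.012,0.048,0.009,-0.423,0.786,-2.189,3.335,1.455
44,0.025,-0.599,-0.560,0.031,-0.012,0.047,0.009,-0.423,0.786,-2.207,3.345,1.456
45,0.026,-0.599,-0.560,0.030,-0.012,0.046,0.009,-0.423,0.786,-2.222,3.354,1.456
46,0.026,-0.599,-0.560,0.029,-0.012,0.044,0.009,-0.423,0.786,-2.235,3.361,1.456
47,0.026,-0.599,-0.559,0.028,-0.012,0.043,0.009,-0.424,0.786,-2.246,3.367,1.456
48,0.027,-0.599,-0.559,0.027,-0.012,0.042,0.009,-0.424,0.786,-2.255,3.372,1.456
49,0.027,-0.599,-0.558,0.026,-0.012,0.041,0.009,-0.424,0.786,-2.262,3.376,1.456
50,0.027,-0.599,-0.558,0.025,-0.012,0.040,0.009,-0.424,0.786,-2.268,3.379,1.456
51,0.027,-0.600,-0.557,0.024,-0.012,0.039,0.009,-0.425,0.786,-2.273,3.382,1.456
52,0.028,-0.600,-0.557,0.023,-0.011,0.038,0.009,-0.425,0.786,-2.276,3.384,1.455
53,0.028,-0.600,-0.557,0.021,-0.011,0.037,0.009,-0.425,0.785,-2.279,3.386,1.454
54,0.028,-0.600,-0.556,0.020,-0.011,0.036,0.009,-0.425,0.785,-2.281,3.387,1.454
55,0.028,-0.600,-0.556,0.019,-0.011,0.036,0.009,-0.425,0.785,-2.282,3.388,1.453
56,0.028,-0.600,-0.556,0.018,-0.011,0.035,0.008,-0.425,0.785,-2.282,3.388,1.452
57,0.029,-0.600,-0.555,0.017,-0.011,0.034,0.008,-0.426,0.785,-2.282,3.388,1.451
58,0.029,-0.600,-0.555,0.016,-0.011,0.034,0.008,-0.426,0.785,-2.282,3.388,1.451
59,0.029,-0.600,-0.555,0.015,-0.010,0.033,0.008,-0.426,0.785,-2.281,3.388,1.450
60,0.029,-0.600,-0.554,0.014,-0.010,0.032,0.008,-0.426,0.785,,,
# any joint saturated: no


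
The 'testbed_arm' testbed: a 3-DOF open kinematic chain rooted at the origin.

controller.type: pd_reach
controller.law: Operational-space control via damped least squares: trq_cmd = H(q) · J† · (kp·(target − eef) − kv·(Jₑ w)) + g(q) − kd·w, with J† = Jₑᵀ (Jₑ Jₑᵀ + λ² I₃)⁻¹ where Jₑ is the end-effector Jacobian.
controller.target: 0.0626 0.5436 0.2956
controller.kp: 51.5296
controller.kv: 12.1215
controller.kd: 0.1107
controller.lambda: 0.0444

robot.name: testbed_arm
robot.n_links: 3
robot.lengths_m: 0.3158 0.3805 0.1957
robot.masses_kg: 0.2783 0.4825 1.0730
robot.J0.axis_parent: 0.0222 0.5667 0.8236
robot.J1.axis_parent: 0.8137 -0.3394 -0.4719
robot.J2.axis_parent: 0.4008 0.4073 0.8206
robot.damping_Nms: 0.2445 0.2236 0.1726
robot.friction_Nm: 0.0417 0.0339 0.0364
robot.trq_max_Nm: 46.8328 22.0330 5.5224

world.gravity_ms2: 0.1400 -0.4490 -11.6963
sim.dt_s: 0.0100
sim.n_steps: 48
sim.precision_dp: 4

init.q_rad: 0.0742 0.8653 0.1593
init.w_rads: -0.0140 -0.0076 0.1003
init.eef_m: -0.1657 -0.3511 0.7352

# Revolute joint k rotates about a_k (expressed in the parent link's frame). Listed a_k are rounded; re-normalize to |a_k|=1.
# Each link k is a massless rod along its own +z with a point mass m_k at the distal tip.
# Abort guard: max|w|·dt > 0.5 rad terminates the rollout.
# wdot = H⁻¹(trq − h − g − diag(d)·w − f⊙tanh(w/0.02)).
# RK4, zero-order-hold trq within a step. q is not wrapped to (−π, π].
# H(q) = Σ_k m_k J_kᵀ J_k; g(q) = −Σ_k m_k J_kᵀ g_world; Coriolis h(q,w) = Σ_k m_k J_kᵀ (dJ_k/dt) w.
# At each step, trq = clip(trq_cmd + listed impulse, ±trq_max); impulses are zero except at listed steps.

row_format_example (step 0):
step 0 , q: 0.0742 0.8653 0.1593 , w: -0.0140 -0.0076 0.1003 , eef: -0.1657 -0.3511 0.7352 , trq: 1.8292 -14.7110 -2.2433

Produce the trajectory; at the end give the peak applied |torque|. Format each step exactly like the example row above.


step 1 , q: 0.0742 0.8642 0.1552 , w: -0.0148 -0.2370 -0.7852 , eef: -0.1657 -0.3505 0.7358 , trq: 1.9584 -13.5757 -1.9685
step 2 , q: 0.0737 0.8605 0.1460 , w: -0.0835 -0.5120 -1.0309 , eef: -0.1655 -0.3488 0.7374 , trq: 2.0016 -12.6026 -1.8180
step 3 , q: 0.0725 0.8541 0.1348 , w: -0.1482 -0.7585 -1.1809 , eef: -0.1652 -0.3461 0.7399 , trq: 2.0276 -11.7740 -1.7035
step 4 , q: 0.0708 0.8455 0.1223 , w: -0.2013 -0.9719 -1.3091 , eef: -0.1646 -0.3426 0.7432 , trq: 2.0458 -11.0662 -1.6101
step 5 , q: 0.0686 0.8348 0.1085 , w: -0.2432 -1.1561 -1.4284 , eef: -0.1639 -0.3384 0.7471 , trq: 2.0588 -10.4579 -1.5328
step 6 , q: 0.0660 0.8225 0.0936 , w: -0.2752 -1.3153 -1.5421 , eef: -0.1630 -0.3336 0.7515 , trq: 2.0675 -9.9310 -1.4686
step 7 , q: 0.0631 0.8087 0.0776 , w: -0.2987 -1.4534 -1.6519 , eef: -0.1619 -0.3281 0.7564 , trq: 2.0726 -9.4703 -1.4152
step 8 , q: 0.0601 0.7935 0.0605 , w: -0.3149 -1.5736 -1.7589 , eef: -0.1607 -0.3221 0.7616 , trq: 2.0741 -9.0630 -1.3707
step 9 , q: 0.0569 0.7773 0.0423 , w: -0.3247 -1.6785 -1.8641 , eef: -0.1592 -0.3155 0.7671 , trq: 2.0719 -8.6985 -1.3335
step 10 , q: 0.0536 0.7601 0.0230 , w: -0.3292 -1.7705 -1.9680 , eef: -0.1575 -0.3084 0.7729 , trq: 2.0654 -8.3678 -1.3021
step 11 , q: 0.0503 0.7420 0.0028 , w: -0.3289 -1.8513 -2.0712 , eef: -0.1557 -0.3009 0.7788 , trq: 2.0540 -8.0636 -1.2754
step 12 , q: 0.0471 0.7231 -0.0185 , w: -0.3245 -1.9226 -2.1738 , eef: -0.1537 -0.2929 0.7848 , trq: 2.0368 -7.7794 -1.2526
step 13 , q: 0.0439 0.7036 -0.0408 , w: -0.3167 -1.9856 -2.2760 , eef: -0.1514 -0.2844 0.7909 , trq: 2.0128 -7.5103 -1.2327
step 14 , q: 0.0408 0.6835 -0.0642 , w: -0.3058 -2.0416 -2.3777 , eef: -0.1490 -0.2755 0.7970 , trq: 1.9811 -7.2521 -1.2152
step 15 , q: 0.0378 0.6628 -0.0885 , w: -0.2925 -2.0915 -2.4787 , eef: -0.1464 -0.2663 0.8031 , trq: 1.9405 -7.0013 -1.1993
step 16 , q: 0.0350 0.6417 -0.1139 , w: -0.2770 -2.1361 -2.5787 , eef: -0.1436 -0.2566 0.8092 , trq: 1.8900 -6.7552 -1.1847
step 17 , q: 0.0323 0.6201 -0.1402 , w: -0.2599 -2.1762 -2.6773 , eef: -0.1406 -0.2465 0.8152 , trq: 1.8289 -6.5120 -1.1708
step 18 , q: 0.0298 0.5982 -0.1676 , w: -0.2415 -2.2125 -2.7739 , eef: -0.1374 -0.2361 0.8210 , trq: 1.7564 -6.2699 -1.1573
step 19 , q: 0.0275 0.5759 -0.1958 , w: -0.2222 -2.2456 -2.8680 , eef: -0.1340 -0.2252 0.8268 , trq: 1.6722 -6.0280 -1.1437
step 20 , q: 0.0254 0.5533 -0.2250 , w: -0.2024 -2.2761 -2.9589 , eef: -0.1304 -0.2140 0.8323 , trq: 1.5760 -5.7856 -1.1297
step 21 , q: 0.0235 0.5305 -0.2551 , w: -0.1825 -2.3045 -3.0460 , eef: -0.1267 -0.2025 0.8376 , trq: 1.4681 -5.5423 -1.1151
step 22 , q: 0.0217 0.5073 -0.2860 , w: -0.1628 -2.3314 -3.1285 , eef: -0.1228 -0.1906 0.8427 , trq: 1.3491 -5.2982 -1.0994
step 23 , q: 0.0202 0.4839 -0.3178 , w: -0.1437 -2.3572 -3.2060 , eef: -0.1187 -0.1784 0.8476 , trq: 1.2199 -5.0532 -1.0823
step 24 , q: 0.0189 0.4602 -0.3502 , w: -0.1255 -2.3824 -3.2776 , eef: -0.1145 -0.1659 0.8521 , trq: 1.0819 -4.8077 -1.0636
step 25 , q: 0.0177 0.4362 -0.3833 , w: -0.1085 -2.4075 -3.3429 , eef: -0.1102 -0.1530 0.8564 , trq: 0.9366 -4.5619 -1.0430
step 26 , q: 0.0167 0.4120 -0.4171 , w: -0.0929 -2.4327 -3.4014 , eef: -0.1057 -0.1399 0.8603 , trq: 0.7859 -4.3162 -1.0201
step 27 , q: 0.0158 0.3876 -0.4514 , w: -0.0789 -2.4586 -3.4525 , eef: -0.1011 -0.1264 0.8638 , trq: 0.6320 -4.0709 -0.9947
step 28 , q: 0.0151 0.3629 -0.4861 , w: -0.0667 -2.4853 -3.4961 , eef: -0.0965 -0.1127 0.8670 , trq: 0.4771 -3.8261 -0.9665
step 29 , q: 0.0145 0.3379 -0.5213 , w: -0.0565 -2.5132 -3.5316 , eef: -0.0917 -0.0987 0.8698 , trq: 0.3234 -3.5819 -0.9353
step 30 , q: 0.0140 0.3126 -0.5567 , w: -0.0482 -2.5424 -3.5590 , eef: -0.0869 -0.0844 0.8722 , trq: 0.1733 -3.3383 -0.9010
step 31 , q: 0.0135 0.2871 -0.5924 , w: -0.0418 -2.5732 -3.5782 , eef: -0.0821 -0.0699 0.8741 , trq: 0.0288 -3.0952 -0.8633
step 32 , q: 0.0131 0.2612 -0.6283 , w: -0.0374 -2.6056 -3.5890 , eef: -0.0772 -0.0552 0.8756 , trq: -0.1082 -2.8523 -0.8222
step 33 , q: 0.0128 0.2349 -0.6641 , w: -0.0347 -2.6396 -3.5915 , eef: -0.0724 -0.0402 0.8766 , trq: -0.2359 -2.6093 -0.7777
step 34 , q: 0.0124 0.2084 -0.7000 , w: -0.0335 -2.6752 -3.5859 , eef: -0.0675 -0.0251 0.8771 , trq: -0.3529 -2.3655 -0.7297
step 35 , q: 0.0121 0.1814 -0.7358 , w: -0.0337 -2.7122 -3.5724 , eef: -0.0627 -0.0097 0.8771 , trq: -0.4582 -2.1206 -0.6783
step 36 , q: 0.0117 0.1541 -0.7714 , w: -0.0348 -2.7506 -3.5511 , eef: -0.0580 0.0058 0.8767 , trq: -0.5510 -1.8739 -0.6236
step 37 , q: 0.0114 0.1264 -0.8067 , w: -0.0366 -2.7902 -3.5222 , eef: -0.0533 0.0214 0.8757 , trq: -0.6308 -1.6248 -0.5658
step 38 , q: 0.0110 0.0983 -0.8417 , w: -0.0387 -2.8307 -3.4860 , eef: -0.0487 0.0372 0.8742 , trq: -0.6974 -1.3729 -0.5051
step 39 , q: 0.0106 0.0698 -0.8763 , w: -0.0406 -2.8717 -3.4429 , eef: -0.0442 0.0531 0.8722 , trq: -0.7509 -1.1176 -0.4417
step 40 , q: 0.0102 0.0409 -0.9104 , w: -0.0418 -2.9131 -3.3931 , eef: -0.0398 0.0691 0.8696 , trq: -0.7914 -0.8584 -0.3759
step 41 , q: 0.0098 0.0115 -0.9441 , w: -0.0418 -2.9544 -3.3372 , eef: -0.0355 0.0851 0.8665 , trq: -0.8194 -0.5950 -0.3080
step 42 , q: 0.0094 -0.0182 -0.9771 , w: -0.0400 -2.9953 -3.2756 , eef: -0.0314 0.1012 0.8628 , trq: -0.8357 -0.3271 -0.2383
step 43 , q: 0.0090 -0.0484 -1.0095 , w: -0.0359 -3.0354 -3.2088 , eef: -0.0274 0.1173 0.8586 , trq: -0.8409 -0.0545 -0.1671
step 44 , q: 0.0086 -0.0789 -1.0412 , w: -0.0286 -3.0742 -3.1374 , eef: -0.0236 0.1333 0.8539 , trq: -0.8358 0.2226 -0.0947
step 45 , q: 0.0084 -0.1098 -1.0721 , w: -0.0177 -3.1114 -3.0617 , eef: -0.0199 0.1493 0.8486 , trq: -0.8211 0.5043 -0.0215
step 46 , q: 0.0083 -0.1411 -1.1023 , w: -0.0028 -3.1468 -2.9820 , eef: -0.0164 0.1652 0.8428 , trq: -0.7965 0.7902 0.0522
step 47 , q: 0.0084 -0.1728 -1.1317 , w: 0.0160 -3.1800 -2.8987 , eef: -0.0131 0.1810 0.8364 , trq: -0.7611 1.0800 0.1260
step 48 , q: 0.0086 -0.2047 -1.1602 , w: 0.0402 -3.2103 -2.8143 , eef: -0.0100 0.1966 0.8296
max |trq| (N·m): 14.7110
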